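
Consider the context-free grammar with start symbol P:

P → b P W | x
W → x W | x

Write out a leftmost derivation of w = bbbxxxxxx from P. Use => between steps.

P => bPW => bbPWW => bbbPWWW => bbbxWWW => bbbxxWWW => bbbxxxWW => bbbxxxxW => bbbxxxxxW => bbbxxxxxx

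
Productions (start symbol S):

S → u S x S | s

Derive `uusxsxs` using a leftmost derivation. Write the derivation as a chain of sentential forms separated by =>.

S => uSxS => uuSxSxS => uusxSxS => uusxsxS => uusxsxs

S => uSxS   [S → u S x S]
uSxS => uuSxSxS   [S → u S x S]
uuSxSxS => uusxSxS   [S → s]
uusxSxS => uusxsxS   [S → s]
uusxsxS => uusxsxs   [S → s]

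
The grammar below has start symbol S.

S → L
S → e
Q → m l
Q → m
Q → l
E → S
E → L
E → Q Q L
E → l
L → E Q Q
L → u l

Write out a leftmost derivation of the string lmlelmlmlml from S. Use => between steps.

S => L => EQQ => QQLQQ => lQLQQ => lmlLQQ => lmlEQQQQ => lmlSQQQQ => lmleQQQQ => lmlelQQQ => lmlelmlQQ => lmlelmlmlQ => lmlelmlmlml

S => L   [S → L]
L => EQQ   [L → E Q Q]
EQQ => QQLQQ   [E → Q Q L]
QQLQQ => lQLQQ   [Q → l]
lQLQQ => lmlLQQ   [Q → m l]
lmlLQQ => lmlEQQQQ   [L → E Q Q]
lmlEQQQQ => lmlSQQQQ   [E → S]
lmlSQQQQ => lmleQQQQ   [S → e]
lmleQQQQ => lmlelQQQ   [Q → l]
lmlelQQQ => lmlelmlQQ   [Q → m l]
lmlelmlQQ => lmlelmlmlQ   [Q → m l]
lmlelmlmlQ => lmlelmlmlml   [Q → m l]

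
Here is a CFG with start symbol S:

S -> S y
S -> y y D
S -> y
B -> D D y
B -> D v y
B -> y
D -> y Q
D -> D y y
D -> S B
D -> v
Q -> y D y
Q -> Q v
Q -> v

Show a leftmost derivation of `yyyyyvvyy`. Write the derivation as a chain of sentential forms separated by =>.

S => yyD => yyyQ => yyyyDy => yyyySBy => yyyyyBy => yyyyyDDyy => yyyyyvDyy => yyyyyvvyy

S => yyD   [S -> y y D]
yyD => yyyQ   [D -> y Q]
yyyQ => yyyyDy   [Q -> y D y]
yyyyDy => yyyySBy   [D -> S B]
yyyySBy => yyyyyBy   [S -> y]
yyyyyBy => yyyyyDDyy   [B -> D D y]
yyyyyDDyy => yyyyyvDyy   [D -> v]
yyyyyvDyy => yyyyyvvyy   [D -> v]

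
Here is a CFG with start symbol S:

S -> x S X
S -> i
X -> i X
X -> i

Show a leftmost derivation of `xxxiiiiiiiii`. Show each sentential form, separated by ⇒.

S⇒xSX⇒xxSXX⇒xxxSXXX⇒xxxiXXX⇒xxxiiXXX⇒xxxiiiXXX⇒xxxiiiiXXX⇒xxxiiiiiXXX⇒xxxiiiiiiXX⇒xxxiiiiiiiXX⇒xxxiiiiiiiiX⇒xxxiiiiiiiii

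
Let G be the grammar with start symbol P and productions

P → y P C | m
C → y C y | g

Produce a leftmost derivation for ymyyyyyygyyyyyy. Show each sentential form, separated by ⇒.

P ⇒ yPC   [P → y P C]
yPC ⇒ ymC   [P → m]
ymC ⇒ ymyCy   [C → y C y]
ymyCy ⇒ ymyyCyy   [C → y C y]
ymyyCyy ⇒ ymyyyCyyy   [C → y C y]
ymyyyCyyy ⇒ ymyyyyCyyyy   [C → y C y]
ymyyyyCyyyy ⇒ ymyyyyyCyyyyy   [C → y C y]
ymyyyyyCyyyyy ⇒ ymyyyyyyCyyyyyy   [C → y C y]
ymyyyyyyCyyyyyy ⇒ ymyyyyyygyyyyyy   [C → g]

P ⇒ yPC ⇒ ymC ⇒ ymyCy ⇒ ymyyCyy ⇒ ymyyyCyyy ⇒ ymyyyyCyyyy ⇒ ymyyyyyCyyyyy ⇒ ymyyyyyyCyyyyyy ⇒ ymyyyyyygyyyyyy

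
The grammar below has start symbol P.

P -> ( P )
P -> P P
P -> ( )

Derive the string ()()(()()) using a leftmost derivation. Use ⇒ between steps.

P ⇒ PP   [P -> P P]
PP ⇒ PPP   [P -> P P]
PPP ⇒ ()PP   [P -> ( )]
()PP ⇒ ()()P   [P -> ( )]
()()P ⇒ ()()(P)   [P -> ( P )]
()()(P) ⇒ ()()(PP)   [P -> P P]
()()(PP) ⇒ ()()(()P)   [P -> ( )]
()()(()P) ⇒ ()()(()())   [P -> ( )]

P ⇒ PP ⇒ PPP ⇒ ()PP ⇒ ()()P ⇒ ()()(P) ⇒ ()()(PP) ⇒ ()()(()P) ⇒ ()()(()())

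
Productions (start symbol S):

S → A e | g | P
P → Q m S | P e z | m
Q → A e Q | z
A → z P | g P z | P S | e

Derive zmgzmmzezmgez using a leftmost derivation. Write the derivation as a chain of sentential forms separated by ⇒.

S ⇒ P   [S → P]
P ⇒ QmS   [P → Q m S]
QmS ⇒ zmS   [Q → z]
zmS ⇒ zmP   [S → P]
zmP ⇒ zmPez   [P → P e z]
zmPez ⇒ zmQmSez   [P → Q m S]
zmQmSez ⇒ zmAeQmSez   [Q → A e Q]
zmAeQmSez ⇒ zmgPzeQmSez   [A → g P z]
zmgPzeQmSez ⇒ zmgQmSzeQmSez   [P → Q m S]
zmgQmSzeQmSez ⇒ zmgzmSzeQmSez   [Q → z]
zmgzmSzeQmSez ⇒ zmgzmPzeQmSez   [S → P]
zmgzmPzeQmSez ⇒ zmgzmmzeQmSez   [P → m]
zmgzmmzeQmSez ⇒ zmgzmmzezmSez   [Q → z]
zmgzmmzezmSez ⇒ zmgzmmzezmgez   [S → g]

S ⇒ P ⇒ QmS ⇒ zmS ⇒ zmP ⇒ zmPez ⇒ zmQmSez ⇒ zmAeQmSez ⇒ zmgPzeQmSez ⇒ zmgQmSzeQmSez ⇒ zmgzmSzeQmSez ⇒ zmgzmPzeQmSez ⇒ zmgzmmzeQmSez ⇒ zmgzmmzezmSez ⇒ zmgzmmzezmgez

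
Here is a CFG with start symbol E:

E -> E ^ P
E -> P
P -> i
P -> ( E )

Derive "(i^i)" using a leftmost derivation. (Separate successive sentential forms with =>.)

E => P => (E) => (E^P) => (P^P) => (i^P) => (i^i)

E => P   [E -> P]
P => (E)   [P -> ( E )]
(E) => (E^P)   [E -> E ^ P]
(E^P) => (P^P)   [E -> P]
(P^P) => (i^P)   [P -> i]
(i^P) => (i^i)   [P -> i]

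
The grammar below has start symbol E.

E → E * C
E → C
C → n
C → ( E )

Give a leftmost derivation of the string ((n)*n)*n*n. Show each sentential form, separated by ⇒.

E ⇒ E*C ⇒ E*C*C ⇒ C*C*C ⇒ (E)*C*C ⇒ (E*C)*C*C ⇒ (C*C)*C*C ⇒ ((E)*C)*C*C ⇒ ((C)*C)*C*C ⇒ ((n)*C)*C*C ⇒ ((n)*n)*C*C ⇒ ((n)*n)*n*C ⇒ ((n)*n)*n*n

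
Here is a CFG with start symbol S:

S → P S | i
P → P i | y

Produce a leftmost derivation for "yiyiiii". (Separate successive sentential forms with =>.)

S => PS   [S → P S]
PS => PiS   [P → P i]
PiS => yiS   [P → y]
yiS => yiPS   [S → P S]
yiPS => yiPiS   [P → P i]
yiPiS => yiPiiS   [P → P i]
yiPiiS => yiPiiiS   [P → P i]
yiPiiiS => yiyiiiS   [P → y]
yiyiiiS => yiyiiii   [S → i]

S=>PS=>PiS=>yiS=>yiPS=>yiPiS=>yiPiiS=>yiPiiiS=>yiyiiiS=>yiyiiii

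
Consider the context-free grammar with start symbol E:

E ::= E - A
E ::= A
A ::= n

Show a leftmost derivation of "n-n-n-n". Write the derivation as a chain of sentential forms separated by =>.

E=>E-A=>E-A-A=>E-A-A-A=>A-A-A-A=>n-A-A-A=>n-n-A-A=>n-n-n-A=>n-n-n-n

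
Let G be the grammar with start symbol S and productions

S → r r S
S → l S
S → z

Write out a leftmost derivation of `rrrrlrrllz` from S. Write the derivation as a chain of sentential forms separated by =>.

S => rrS => rrrrS => rrrrlS => rrrrlrrS => rrrrlrrlS => rrrrlrrllS => rrrrlrrllz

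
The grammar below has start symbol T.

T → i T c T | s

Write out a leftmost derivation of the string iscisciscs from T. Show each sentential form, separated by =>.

T => iTcT => iscT => isciTcT => isciscT => iscisciTcT => iscisciscT => iscisciscs

T => iTcT   [T → i T c T]
iTcT => iscT   [T → s]
iscT => isciTcT   [T → i T c T]
isciTcT => isciscT   [T → s]
isciscT => iscisciTcT   [T → i T c T]
iscisciTcT => iscisciscT   [T → s]
iscisciscT => iscisciscs   [T → s]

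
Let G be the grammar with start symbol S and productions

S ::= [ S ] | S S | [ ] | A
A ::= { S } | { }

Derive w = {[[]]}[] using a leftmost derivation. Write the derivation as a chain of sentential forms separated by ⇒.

S ⇒ SS ⇒ AS ⇒ {S}S ⇒ {[S]}S ⇒ {[[]]}S ⇒ {[[]]}[]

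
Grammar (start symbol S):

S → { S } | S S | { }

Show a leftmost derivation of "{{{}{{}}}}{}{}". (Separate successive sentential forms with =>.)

S => SS => SSS => {S}SS => {{S}}SS => {{SS}}SS => {{{}S}}SS => {{{}{S}}}SS => {{{}{{}}}}SS => {{{}{{}}}}{}S => {{{}{{}}}}{}{}

S => SS   [S → S S]
SS => SSS   [S → S S]
SSS => {S}SS   [S → { S }]
{S}SS => {{S}}SS   [S → { S }]
{{S}}SS => {{SS}}SS   [S → S S]
{{SS}}SS => {{{}S}}SS   [S → { }]
{{{}S}}SS => {{{}{S}}}SS   [S → { S }]
{{{}{S}}}SS => {{{}{{}}}}SS   [S → { }]
{{{}{{}}}}SS => {{{}{{}}}}{}S   [S → { }]
{{{}{{}}}}{}S => {{{}{{}}}}{}{}   [S → { }]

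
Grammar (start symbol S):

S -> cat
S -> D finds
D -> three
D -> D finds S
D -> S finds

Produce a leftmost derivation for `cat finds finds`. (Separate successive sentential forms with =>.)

S => D finds   [S -> D finds]
D finds => S finds finds   [D -> S finds]
S finds finds => cat finds finds   [S -> cat]

S => D finds => S finds finds => cat finds finds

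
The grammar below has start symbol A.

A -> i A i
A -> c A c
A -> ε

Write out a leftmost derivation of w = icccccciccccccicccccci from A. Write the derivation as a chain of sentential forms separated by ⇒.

A⇒iAi⇒icAci⇒iccAcci⇒icccAccci⇒iccccAcccci⇒icccccAccccci⇒iccccccAcccccci⇒icccccciAicccccci⇒iccccccicAcicccccci⇒icccccciccAccicccccci⇒iccccccicccAcccicccccci⇒icccccciccccccicccccci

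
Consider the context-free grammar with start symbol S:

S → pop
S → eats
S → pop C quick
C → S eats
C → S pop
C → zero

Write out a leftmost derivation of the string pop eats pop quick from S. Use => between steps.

S => pop C quick => pop S pop quick => pop eats pop quick

S => pop C quick   [S → pop C quick]
pop C quick => pop S pop quick   [C → S pop]
pop S pop quick => pop eats pop quick   [S → eats]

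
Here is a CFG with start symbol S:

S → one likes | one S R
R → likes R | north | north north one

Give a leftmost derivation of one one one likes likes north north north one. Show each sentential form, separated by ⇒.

S ⇒ one S R   [S → one S R]
one S R ⇒ one one S R R   [S → one S R]
one one S R R ⇒ one one one likes R R   [S → one likes]
one one one likes R R ⇒ one one one likes likes R R   [R → likes R]
one one one likes likes R R ⇒ one one one likes likes north R   [R → north]
one one one likes likes north R ⇒ one one one likes likes north north north one   [R → north north one]

S ⇒ one S R ⇒ one one S R R ⇒ one one one likes R R ⇒ one one one likes likes R R ⇒ one one one likes likes north R ⇒ one one one likes likes north north north one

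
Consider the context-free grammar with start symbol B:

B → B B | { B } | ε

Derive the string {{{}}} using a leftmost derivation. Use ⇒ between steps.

B ⇒ BB ⇒ {B}B ⇒ {{B}}B ⇒ {{{B}}}B ⇒ {{{}}}B ⇒ {{{}}}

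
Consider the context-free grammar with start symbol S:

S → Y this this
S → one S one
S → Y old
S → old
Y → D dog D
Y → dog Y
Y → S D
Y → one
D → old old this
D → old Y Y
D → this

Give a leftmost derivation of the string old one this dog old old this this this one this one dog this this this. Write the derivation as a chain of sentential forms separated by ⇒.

S ⇒ Y this this   [S → Y this this]
Y this this ⇒ D dog D this this   [Y → D dog D]
D dog D this this ⇒ old Y Y dog D this this   [D → old Y Y]
old Y Y dog D this this ⇒ old S D Y dog D this this   [Y → S D]
old S D Y dog D this this ⇒ old one S one D Y dog D this this   [S → one S one]
old one S one D Y dog D this this ⇒ old one Y this this one D Y dog D this this   [S → Y this this]
old one Y this this one D Y dog D this this ⇒ old one D dog D this this one D Y dog D this this   [Y → D dog D]
old one D dog D this this one D Y dog D this this ⇒ old one this dog D this this one D Y dog D this this   [D → this]
old one this dog D this this one D Y dog D this this ⇒ old one this dog old old this this this one D Y dog D this this   [D → old old this]
old one this dog old old this this this one D Y dog D this this ⇒ old one this dog old old this this this one this Y dog D this this   [D → this]
old one this dog old old this this this one this Y dog D this this ⇒ old one this dog old old this this this one this one dog D this this   [Y → one]
old one this dog old old this this this one this one dog D this this ⇒ old one this dog old old this this this one this one dog this this this   [D → this]

S ⇒ Y this this ⇒ D dog D this this ⇒ old Y Y dog D this this ⇒ old S D Y dog D this this ⇒ old one S one D Y dog D this this ⇒ old one Y this this one D Y dog D this this ⇒ old one D dog D this this one D Y dog D this this ⇒ old one this dog D this this one D Y dog D this this ⇒ old one this dog old old this this this one D Y dog D this this ⇒ old one this dog old old this this this one this Y dog D this this ⇒ old one this dog old old this this this one this one dog D this this ⇒ old one this dog old old this this this one this one dog this this this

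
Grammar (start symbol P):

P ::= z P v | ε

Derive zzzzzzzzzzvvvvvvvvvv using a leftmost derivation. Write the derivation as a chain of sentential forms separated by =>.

P=>zPv=>zzPvv=>zzzPvvv=>zzzzPvvvv=>zzzzzPvvvvv=>zzzzzzPvvvvvv=>zzzzzzzPvvvvvvv=>zzzzzzzzPvvvvvvvv=>zzzzzzzzzPvvvvvvvvv=>zzzzzzzzzzPvvvvvvvvvv=>zzzzzzzzzzvvvvvvvvvv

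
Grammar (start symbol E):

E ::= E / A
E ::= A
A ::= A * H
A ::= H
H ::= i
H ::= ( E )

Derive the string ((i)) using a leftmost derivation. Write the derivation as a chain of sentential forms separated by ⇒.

E ⇒ A   [E ::= A]
A ⇒ H   [A ::= H]
H ⇒ (E)   [H ::= ( E )]
(E) ⇒ (A)   [E ::= A]
(A) ⇒ (H)   [A ::= H]
(H) ⇒ ((E))   [H ::= ( E )]
((E)) ⇒ ((A))   [E ::= A]
((A)) ⇒ ((H))   [A ::= H]
((H)) ⇒ ((i))   [H ::= i]

E ⇒ A ⇒ H ⇒ (E) ⇒ (A) ⇒ (H) ⇒ ((E)) ⇒ ((A)) ⇒ ((H)) ⇒ ((i))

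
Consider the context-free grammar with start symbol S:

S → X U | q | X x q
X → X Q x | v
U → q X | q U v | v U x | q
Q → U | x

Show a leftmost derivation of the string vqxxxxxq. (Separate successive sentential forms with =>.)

S => XU => XQxU => XQxQxU => XQxQxQxU => vQxQxQxU => vUxQxQxU => vqxQxQxU => vqxxxQxU => vqxxxxxU => vqxxxxxq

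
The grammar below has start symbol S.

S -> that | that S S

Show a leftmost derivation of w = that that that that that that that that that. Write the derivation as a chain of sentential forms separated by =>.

S => that S S   [S -> that S S]
that S S => that that S S S   [S -> that S S]
that that S S S => that that that S S S S   [S -> that S S]
that that that S S S S => that that that that S S S S S   [S -> that S S]
that that that that S S S S S => that that that that that S S S S   [S -> that]
that that that that that S S S S => that that that that that that S S S   [S -> that]
that that that that that that S S S => that that that that that that that S S   [S -> that]
that that that that that that that S S => that that that that that that that that S   [S -> that]
that that that that that that that that S => that that that that that that that that that   [S -> that]

S => that S S => that that S S S => that that that S S S S => that that that that S S S S S => that that that that that S S S S => that that that that that that S S S => that that that that that that that S S => that that that that that that that that S => that that that that that that that that that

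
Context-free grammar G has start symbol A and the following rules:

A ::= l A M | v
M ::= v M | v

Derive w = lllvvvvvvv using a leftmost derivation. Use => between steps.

A=>lAM=>llAMM=>lllAMMM=>lllvMMM=>lllvvMMM=>lllvvvMMM=>lllvvvvMMM=>lllvvvvvMM=>lllvvvvvvM=>lllvvvvvvv

A => lAM   [A ::= l A M]
lAM => llAMM   [A ::= l A M]
llAMM => lllAMMM   [A ::= l A M]
lllAMMM => lllvMMM   [A ::= v]
lllvMMM => lllvvMMM   [M ::= v M]
lllvvMMM => lllvvvMMM   [M ::= v M]
lllvvvMMM => lllvvvvMMM   [M ::= v M]
lllvvvvMMM => lllvvvvvMM   [M ::= v]
lllvvvvvMM => lllvvvvvvM   [M ::= v]
lllvvvvvvM => lllvvvvvvv   [M ::= v]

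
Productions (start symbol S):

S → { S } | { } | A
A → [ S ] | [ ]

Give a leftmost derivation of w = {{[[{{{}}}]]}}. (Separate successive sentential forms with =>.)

S => {S} => {{S}} => {{A}} => {{[S]}} => {{[A]}} => {{[[S]]}} => {{[[{S}]]}} => {{[[{{S}}]]}} => {{[[{{{}}}]]}}

S => {S}   [S → { S }]
{S} => {{S}}   [S → { S }]
{{S}} => {{A}}   [S → A]
{{A}} => {{[S]}}   [A → [ S ]]
{{[S]}} => {{[A]}}   [S → A]
{{[A]}} => {{[[S]]}}   [A → [ S ]]
{{[[S]]}} => {{[[{S}]]}}   [S → { S }]
{{[[{S}]]}} => {{[[{{S}}]]}}   [S → { S }]
{{[[{{S}}]]}} => {{[[{{{}}}]]}}   [S → { }]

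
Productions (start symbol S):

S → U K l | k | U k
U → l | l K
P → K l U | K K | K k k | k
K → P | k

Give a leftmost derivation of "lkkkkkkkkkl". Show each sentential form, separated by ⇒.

S⇒UKl⇒lKl⇒lPl⇒lKkkl⇒lPkkl⇒lKkkkkl⇒lPkkkkl⇒lKkkkkkkl⇒lPkkkkkkl⇒lKkkkkkkkkl⇒lPkkkkkkkkl⇒lkkkkkkkkkl

S ⇒ UKl   [S → U K l]
UKl ⇒ lKl   [U → l]
lKl ⇒ lPl   [K → P]
lPl ⇒ lKkkl   [P → K k k]
lKkkl ⇒ lPkkl   [K → P]
lPkkl ⇒ lKkkkkl   [P → K k k]
lKkkkkl ⇒ lPkkkkl   [K → P]
lPkkkkl ⇒ lKkkkkkkl   [P → K k k]
lKkkkkkkl ⇒ lPkkkkkkl   [K → P]
lPkkkkkkl ⇒ lKkkkkkkkkl   [P → K k k]
lKkkkkkkkkl ⇒ lPkkkkkkkkl   [K → P]
lPkkkkkkkkl ⇒ lkkkkkkkkkl   [P → k]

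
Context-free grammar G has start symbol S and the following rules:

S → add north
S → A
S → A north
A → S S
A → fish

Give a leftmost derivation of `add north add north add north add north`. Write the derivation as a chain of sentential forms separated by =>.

S => A   [S → A]
A => S S   [A → S S]
S S => add north S   [S → add north]
add north S => add north A   [S → A]
add north A => add north S S   [A → S S]
add north S S => add north A S   [S → A]
add north A S => add north S S S   [A → S S]
add north S S S => add north add north S S   [S → add north]
add north add north S S => add north add north add north S   [S → add north]
add north add north add north S => add north add north add north add north   [S → add north]

S => A => S S => add north S => add north A => add north S S => add north A S => add north S S S => add north add north S S => add north add north add north S => add north add north add north add north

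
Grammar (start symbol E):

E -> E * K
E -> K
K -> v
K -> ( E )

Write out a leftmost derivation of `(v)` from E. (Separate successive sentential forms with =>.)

E=>K=>(E)=>(K)=>(v)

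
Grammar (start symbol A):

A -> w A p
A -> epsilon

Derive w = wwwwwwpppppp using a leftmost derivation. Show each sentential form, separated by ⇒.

A ⇒ wAp   [A -> w A p]
wAp ⇒ wwApp   [A -> w A p]
wwApp ⇒ wwwAppp   [A -> w A p]
wwwAppp ⇒ wwwwApppp   [A -> w A p]
wwwwApppp ⇒ wwwwwAppppp   [A -> w A p]
wwwwwAppppp ⇒ wwwwwwApppppp   [A -> w A p]
wwwwwwApppppp ⇒ wwwwwwpppppp   [A -> epsilon]

A ⇒ wAp ⇒ wwApp ⇒ wwwAppp ⇒ wwwwApppp ⇒ wwwwwAppppp ⇒ wwwwwwApppppp ⇒ wwwwwwpppppp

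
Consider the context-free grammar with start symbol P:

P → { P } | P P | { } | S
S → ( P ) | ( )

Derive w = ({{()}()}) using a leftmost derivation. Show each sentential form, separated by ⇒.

P ⇒ S   [P → S]
S ⇒ (P)   [S → ( P )]
(P) ⇒ ({P})   [P → { P }]
({P}) ⇒ ({PP})   [P → P P]
({PP}) ⇒ ({{P}P})   [P → { P }]
({{P}P}) ⇒ ({{S}P})   [P → S]
({{S}P}) ⇒ ({{()}P})   [S → ( )]
({{()}P}) ⇒ ({{()}S})   [P → S]
({{()}S}) ⇒ ({{()}()})   [S → ( )]

P⇒S⇒(P)⇒({P})⇒({PP})⇒({{P}P})⇒({{S}P})⇒({{()}P})⇒({{()}S})⇒({{()}()})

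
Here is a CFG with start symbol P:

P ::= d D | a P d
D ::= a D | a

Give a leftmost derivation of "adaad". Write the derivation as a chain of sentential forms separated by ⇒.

P ⇒ aPd   [P ::= a P d]
aPd ⇒ adDd   [P ::= d D]
adDd ⇒ adaDd   [D ::= a D]
adaDd ⇒ adaad   [D ::= a]

P ⇒ aPd ⇒ adDd ⇒ adaDd ⇒ adaad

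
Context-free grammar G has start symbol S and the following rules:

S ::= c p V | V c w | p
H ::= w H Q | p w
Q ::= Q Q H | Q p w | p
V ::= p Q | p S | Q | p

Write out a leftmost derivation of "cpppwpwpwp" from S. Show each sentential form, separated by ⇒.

S ⇒ cpV   [S ::= c p V]
cpV ⇒ cpQ   [V ::= Q]
cpQ ⇒ cpQQH   [Q ::= Q Q H]
cpQQH ⇒ cpQpwQH   [Q ::= Q p w]
cpQpwQH ⇒ cpppwQH   [Q ::= p]
cpppwQH ⇒ cpppwpH   [Q ::= p]
cpppwpH ⇒ cpppwpwHQ   [H ::= w H Q]
cpppwpwHQ ⇒ cpppwpwpwQ   [H ::= p w]
cpppwpwpwQ ⇒ cpppwpwpwp   [Q ::= p]

S ⇒ cpV ⇒ cpQ ⇒ cpQQH ⇒ cpQpwQH ⇒ cpppwQH ⇒ cpppwpH ⇒ cpppwpwHQ ⇒ cpppwpwpwQ ⇒ cpppwpwpwp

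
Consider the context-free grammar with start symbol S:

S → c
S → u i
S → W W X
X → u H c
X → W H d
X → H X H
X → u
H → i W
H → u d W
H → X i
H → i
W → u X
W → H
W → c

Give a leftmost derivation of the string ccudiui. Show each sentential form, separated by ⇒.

S ⇒ WWX   [S → W W X]
WWX ⇒ cWX   [W → c]
cWX ⇒ ccX   [W → c]
ccX ⇒ ccHXH   [X → H X H]
ccHXH ⇒ ccudWXH   [H → u d W]
ccudWXH ⇒ ccudHXH   [W → H]
ccudHXH ⇒ ccudiXH   [H → i]
ccudiXH ⇒ ccudiuH   [X → u]
ccudiuH ⇒ ccudiui   [H → i]

S⇒WWX⇒cWX⇒ccX⇒ccHXH⇒ccudWXH⇒ccudHXH⇒ccudiXH⇒ccudiuH⇒ccudiui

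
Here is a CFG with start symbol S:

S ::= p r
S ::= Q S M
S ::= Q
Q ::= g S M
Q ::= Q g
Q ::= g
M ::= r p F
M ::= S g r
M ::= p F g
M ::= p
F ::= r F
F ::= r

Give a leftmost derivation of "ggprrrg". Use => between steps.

S=>Q=>gSM=>gQM=>ggM=>ggpFg=>ggprFg=>ggprrFg=>ggprrrg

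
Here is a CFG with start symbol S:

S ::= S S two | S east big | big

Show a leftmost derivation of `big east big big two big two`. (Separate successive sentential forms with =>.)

S => S S two   [S ::= S S two]
S S two => S S two S two   [S ::= S S two]
S S two S two => S east big S two S two   [S ::= S east big]
S east big S two S two => big east big S two S two   [S ::= big]
big east big S two S two => big east big big two S two   [S ::= big]
big east big big two S two => big east big big two big two   [S ::= big]

S => S S two => S S two S two => S east big S two S two => big east big S two S two => big east big big two S two => big east big big two big two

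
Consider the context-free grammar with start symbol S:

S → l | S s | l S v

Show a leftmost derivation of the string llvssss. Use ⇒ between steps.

S ⇒ Ss ⇒ Sss ⇒ Ssss ⇒ Sssss ⇒ lSvssss ⇒ llvssss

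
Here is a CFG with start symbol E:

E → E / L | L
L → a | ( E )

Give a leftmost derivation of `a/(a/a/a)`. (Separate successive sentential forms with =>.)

E=>E/L=>L/L=>a/L=>a/(E)=>a/(E/L)=>a/(E/L/L)=>a/(L/L/L)=>a/(a/L/L)=>a/(a/a/L)=>a/(a/a/a)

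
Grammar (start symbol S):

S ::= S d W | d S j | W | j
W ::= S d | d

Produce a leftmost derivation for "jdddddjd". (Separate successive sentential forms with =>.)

S => SdW => WdW => SddW => WddW => SdddW => jdddW => jdddSd => jddddSjd => jddddWjd => jdddddjd

S => SdW   [S ::= S d W]
SdW => WdW   [S ::= W]
WdW => SddW   [W ::= S d]
SddW => WddW   [S ::= W]
WddW => SdddW   [W ::= S d]
SdddW => jdddW   [S ::= j]
jdddW => jdddSd   [W ::= S d]
jdddSd => jddddSjd   [S ::= d S j]
jddddSjd => jddddWjd   [S ::= W]
jddddWjd => jdddddjd   [W ::= d]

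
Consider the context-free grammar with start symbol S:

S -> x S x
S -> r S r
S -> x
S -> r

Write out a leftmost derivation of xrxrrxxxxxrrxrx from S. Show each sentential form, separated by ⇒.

S⇒xSx⇒xrSrx⇒xrxSxrx⇒xrxrSrxrx⇒xrxrrSrrxrx⇒xrxrrxSxrrxrx⇒xrxrrxxSxxrrxrx⇒xrxrrxxxxxrrxrx

S ⇒ xSx   [S -> x S x]
xSx ⇒ xrSrx   [S -> r S r]
xrSrx ⇒ xrxSxrx   [S -> x S x]
xrxSxrx ⇒ xrxrSrxrx   [S -> r S r]
xrxrSrxrx ⇒ xrxrrSrrxrx   [S -> r S r]
xrxrrSrrxrx ⇒ xrxrrxSxrrxrx   [S -> x S x]
xrxrrxSxrrxrx ⇒ xrxrrxxSxxrrxrx   [S -> x S x]
xrxrrxxSxxrrxrx ⇒ xrxrrxxxxxrrxrx   [S -> x]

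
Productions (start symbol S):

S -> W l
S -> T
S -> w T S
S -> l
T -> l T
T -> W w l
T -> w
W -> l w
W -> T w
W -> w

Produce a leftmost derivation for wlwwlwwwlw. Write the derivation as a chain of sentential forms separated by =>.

S => wTS => wWwlS => wlwwlS => wlwwlwTS => wlwwlwWwlS => wlwwlwwwlS => wlwwlwwwlT => wlwwlwwwlw

S => wTS   [S -> w T S]
wTS => wWwlS   [T -> W w l]
wWwlS => wlwwlS   [W -> l w]
wlwwlS => wlwwlwTS   [S -> w T S]
wlwwlwTS => wlwwlwWwlS   [T -> W w l]
wlwwlwWwlS => wlwwlwwwlS   [W -> w]
wlwwlwwwlS => wlwwlwwwlT   [S -> T]
wlwwlwwwlT => wlwwlwwwlw   [T -> w]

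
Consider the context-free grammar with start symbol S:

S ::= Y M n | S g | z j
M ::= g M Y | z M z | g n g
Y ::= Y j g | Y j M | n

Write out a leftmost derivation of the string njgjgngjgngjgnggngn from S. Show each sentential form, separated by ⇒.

S ⇒ YMn ⇒ YjMMn ⇒ YjMjMMn ⇒ YjMjMjMMn ⇒ YjgjMjMjMMn ⇒ njgjMjMjMMn ⇒ njgjgngjMjMMn ⇒ njgjgngjgngjMMn ⇒ njgjgngjgngjgngMn ⇒ njgjgngjgngjgnggngn

S ⇒ YMn   [S ::= Y M n]
YMn ⇒ YjMMn   [Y ::= Y j M]
YjMMn ⇒ YjMjMMn   [Y ::= Y j M]
YjMjMMn ⇒ YjMjMjMMn   [Y ::= Y j M]
YjMjMjMMn ⇒ YjgjMjMjMMn   [Y ::= Y j g]
YjgjMjMjMMn ⇒ njgjMjMjMMn   [Y ::= n]
njgjMjMjMMn ⇒ njgjgngjMjMMn   [M ::= g n g]
njgjgngjMjMMn ⇒ njgjgngjgngjMMn   [M ::= g n g]
njgjgngjgngjMMn ⇒ njgjgngjgngjgngMn   [M ::= g n g]
njgjgngjgngjgngMn ⇒ njgjgngjgngjgnggngn   [M ::= g n g]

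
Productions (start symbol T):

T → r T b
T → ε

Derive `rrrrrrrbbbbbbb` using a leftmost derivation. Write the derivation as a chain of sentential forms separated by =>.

T => rTb   [T → r T b]
rTb => rrTbb   [T → r T b]
rrTbb => rrrTbbb   [T → r T b]
rrrTbbb => rrrrTbbbb   [T → r T b]
rrrrTbbbb => rrrrrTbbbbb   [T → r T b]
rrrrrTbbbbb => rrrrrrTbbbbbb   [T → r T b]
rrrrrrTbbbbbb => rrrrrrrTbbbbbbb   [T → r T b]
rrrrrrrTbbbbbbb => rrrrrrrbbbbbbb   [T → ε]

T => rTb => rrTbb => rrrTbbb => rrrrTbbbb => rrrrrTbbbbb => rrrrrrTbbbbbb => rrrrrrrTbbbbbbb => rrrrrrrbbbbbbb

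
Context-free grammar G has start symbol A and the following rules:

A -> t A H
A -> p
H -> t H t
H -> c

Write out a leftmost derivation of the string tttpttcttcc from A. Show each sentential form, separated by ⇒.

A⇒tAH⇒ttAHH⇒tttAHHH⇒tttpHHH⇒tttptHtHH⇒tttpttHttHH⇒tttpttcttHH⇒tttpttcttcH⇒tttpttcttcc

A ⇒ tAH   [A -> t A H]
tAH ⇒ ttAHH   [A -> t A H]
ttAHH ⇒ tttAHHH   [A -> t A H]
tttAHHH ⇒ tttpHHH   [A -> p]
tttpHHH ⇒ tttptHtHH   [H -> t H t]
tttptHtHH ⇒ tttpttHttHH   [H -> t H t]
tttpttHttHH ⇒ tttpttcttHH   [H -> c]
tttpttcttHH ⇒ tttpttcttcH   [H -> c]
tttpttcttcH ⇒ tttpttcttcc   [H -> c]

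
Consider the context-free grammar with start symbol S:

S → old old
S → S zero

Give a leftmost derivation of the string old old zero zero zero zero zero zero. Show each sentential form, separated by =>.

S => S zero => S zero zero => S zero zero zero => S zero zero zero zero => S zero zero zero zero zero => S zero zero zero zero zero zero => old old zero zero zero zero zero zero

S => S zero   [S → S zero]
S zero => S zero zero   [S → S zero]
S zero zero => S zero zero zero   [S → S zero]
S zero zero zero => S zero zero zero zero   [S → S zero]
S zero zero zero zero => S zero zero zero zero zero   [S → S zero]
S zero zero zero zero zero => S zero zero zero zero zero zero   [S → S zero]
S zero zero zero zero zero zero => old old zero zero zero zero zero zero   [S → old old]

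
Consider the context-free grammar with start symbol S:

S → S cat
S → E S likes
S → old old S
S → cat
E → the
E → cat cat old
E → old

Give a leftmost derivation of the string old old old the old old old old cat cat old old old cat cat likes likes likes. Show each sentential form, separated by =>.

S => E S likes => old S likes => old old old S likes => old old old E S likes likes => old old old the S likes likes => old old old the old old S likes likes => old old old the old old old old S likes likes => old old old the old old old old E S likes likes likes => old old old the old old old old cat cat old S likes likes likes => old old old the old old old old cat cat old old old S likes likes likes => old old old the old old old old cat cat old old old S cat likes likes likes => old old old the old old old old cat cat old old old cat cat likes likes likes

S => E S likes   [S → E S likes]
E S likes => old S likes   [E → old]
old S likes => old old old S likes   [S → old old S]
old old old S likes => old old old E S likes likes   [S → E S likes]
old old old E S likes likes => old old old the S likes likes   [E → the]
old old old the S likes likes => old old old the old old S likes likes   [S → old old S]
old old old the old old S likes likes => old old old the old old old old S likes likes   [S → old old S]
old old old the old old old old S likes likes => old old old the old old old old E S likes likes likes   [S → E S likes]
old old old the old old old old E S likes likes likes => old old old the old old old old cat cat old S likes likes likes   [E → cat cat old]
old old old the old old old old cat cat old S likes likes likes => old old old the old old old old cat cat old old old S likes likes likes   [S → old old S]
old old old the old old old old cat cat old old old S likes likes likes => old old old the old old old old cat cat old old old S cat likes likes likes   [S → S cat]
old old old the old old old old cat cat old old old S cat likes likes likes => old old old the old old old old cat cat old old old cat cat likes likes likes   [S → cat]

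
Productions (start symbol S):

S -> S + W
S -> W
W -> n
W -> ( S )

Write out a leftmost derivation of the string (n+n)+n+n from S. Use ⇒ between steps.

S ⇒ S+W ⇒ S+W+W ⇒ W+W+W ⇒ (S)+W+W ⇒ (S+W)+W+W ⇒ (W+W)+W+W ⇒ (n+W)+W+W ⇒ (n+n)+W+W ⇒ (n+n)+n+W ⇒ (n+n)+n+n

S ⇒ S+W   [S -> S + W]
S+W ⇒ S+W+W   [S -> S + W]
S+W+W ⇒ W+W+W   [S -> W]
W+W+W ⇒ (S)+W+W   [W -> ( S )]
(S)+W+W ⇒ (S+W)+W+W   [S -> S + W]
(S+W)+W+W ⇒ (W+W)+W+W   [S -> W]
(W+W)+W+W ⇒ (n+W)+W+W   [W -> n]
(n+W)+W+W ⇒ (n+n)+W+W   [W -> n]
(n+n)+W+W ⇒ (n+n)+n+W   [W -> n]
(n+n)+n+W ⇒ (n+n)+n+n   [W -> n]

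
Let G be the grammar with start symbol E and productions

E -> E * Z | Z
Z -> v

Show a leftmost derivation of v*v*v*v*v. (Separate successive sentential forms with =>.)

E => E*Z   [E -> E * Z]
E*Z => E*Z*Z   [E -> E * Z]
E*Z*Z => E*Z*Z*Z   [E -> E * Z]
E*Z*Z*Z => E*Z*Z*Z*Z   [E -> E * Z]
E*Z*Z*Z*Z => Z*Z*Z*Z*Z   [E -> Z]
Z*Z*Z*Z*Z => v*Z*Z*Z*Z   [Z -> v]
v*Z*Z*Z*Z => v*v*Z*Z*Z   [Z -> v]
v*v*Z*Z*Z => v*v*v*Z*Z   [Z -> v]
v*v*v*Z*Z => v*v*v*v*Z   [Z -> v]
v*v*v*v*Z => v*v*v*v*v   [Z -> v]

E => E*Z => E*Z*Z => E*Z*Z*Z => E*Z*Z*Z*Z => Z*Z*Z*Z*Z => v*Z*Z*Z*Z => v*v*Z*Z*Z => v*v*v*Z*Z => v*v*v*v*Z => v*v*v*v*v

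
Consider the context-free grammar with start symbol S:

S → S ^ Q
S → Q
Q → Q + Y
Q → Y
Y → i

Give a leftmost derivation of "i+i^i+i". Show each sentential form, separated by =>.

S => S^Q   [S → S ^ Q]
S^Q => Q^Q   [S → Q]
Q^Q => Q+Y^Q   [Q → Q + Y]
Q+Y^Q => Y+Y^Q   [Q → Y]
Y+Y^Q => i+Y^Q   [Y → i]
i+Y^Q => i+i^Q   [Y → i]
i+i^Q => i+i^Q+Y   [Q → Q + Y]
i+i^Q+Y => i+i^Y+Y   [Q → Y]
i+i^Y+Y => i+i^i+Y   [Y → i]
i+i^i+Y => i+i^i+i   [Y → i]

S=>S^Q=>Q^Q=>Q+Y^Q=>Y+Y^Q=>i+Y^Q=>i+i^Q=>i+i^Q+Y=>i+i^Y+Y=>i+i^i+Y=>i+i^i+i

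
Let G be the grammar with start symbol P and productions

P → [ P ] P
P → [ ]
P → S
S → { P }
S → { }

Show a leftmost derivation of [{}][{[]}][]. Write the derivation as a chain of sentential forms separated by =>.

P => [P]P   [P → [ P ] P]
[P]P => [S]P   [P → S]
[S]P => [{}]P   [S → { }]
[{}]P => [{}][P]P   [P → [ P ] P]
[{}][P]P => [{}][S]P   [P → S]
[{}][S]P => [{}][{P}]P   [S → { P }]
[{}][{P}]P => [{}][{[]}]P   [P → [ ]]
[{}][{[]}]P => [{}][{[]}][]   [P → [ ]]

P => [P]P => [S]P => [{}]P => [{}][P]P => [{}][S]P => [{}][{P}]P => [{}][{[]}]P => [{}][{[]}][]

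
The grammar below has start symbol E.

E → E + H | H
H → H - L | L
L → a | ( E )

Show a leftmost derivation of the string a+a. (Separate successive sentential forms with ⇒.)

E ⇒ E+H   [E → E + H]
E+H ⇒ H+H   [E → H]
H+H ⇒ L+H   [H → L]
L+H ⇒ a+H   [L → a]
a+H ⇒ a+L   [H → L]
a+L ⇒ a+a   [L → a]

E⇒E+H⇒H+H⇒L+H⇒a+H⇒a+L⇒a+a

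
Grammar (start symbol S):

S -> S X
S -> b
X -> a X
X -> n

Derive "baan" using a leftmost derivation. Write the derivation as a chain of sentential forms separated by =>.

S => SX => bX => baX => baaX => baan

S => SX   [S -> S X]
SX => bX   [S -> b]
bX => baX   [X -> a X]
baX => baaX   [X -> a X]
baaX => baan   [X -> n]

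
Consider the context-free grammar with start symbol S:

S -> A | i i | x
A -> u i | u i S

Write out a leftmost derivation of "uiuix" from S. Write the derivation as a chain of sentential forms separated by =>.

S => A => uiS => uiA => uiuiS => uiuix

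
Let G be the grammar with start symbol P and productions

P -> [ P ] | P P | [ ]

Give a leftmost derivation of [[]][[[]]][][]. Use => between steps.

P => PP => [P]P => [[]]P => [[]]PP => [[]]PPP => [[]][P]PP => [[]][[P]]PP => [[]][[[]]]PP => [[]][[[]]][]P => [[]][[[]]][][]

P => PP   [P -> P P]
PP => [P]P   [P -> [ P ]]
[P]P => [[]]P   [P -> [ ]]
[[]]P => [[]]PP   [P -> P P]
[[]]PP => [[]]PPP   [P -> P P]
[[]]PPP => [[]][P]PP   [P -> [ P ]]
[[]][P]PP => [[]][[P]]PP   [P -> [ P ]]
[[]][[P]]PP => [[]][[[]]]PP   [P -> [ ]]
[[]][[[]]]PP => [[]][[[]]][]P   [P -> [ ]]
[[]][[[]]][]P => [[]][[[]]][][]   [P -> [ ]]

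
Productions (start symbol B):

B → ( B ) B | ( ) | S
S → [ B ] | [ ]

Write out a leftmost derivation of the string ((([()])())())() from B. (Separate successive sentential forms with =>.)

B => (B)B => ((B)B)B => (((B)B)B)B => (((S)B)B)B => ((([B])B)B)B => ((([()])B)B)B => ((([()])())B)B => ((([()])())())B => ((([()])())())()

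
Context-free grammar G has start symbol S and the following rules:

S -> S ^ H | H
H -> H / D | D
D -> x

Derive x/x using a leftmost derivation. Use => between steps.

S => H => H/D => D/D => x/D => x/x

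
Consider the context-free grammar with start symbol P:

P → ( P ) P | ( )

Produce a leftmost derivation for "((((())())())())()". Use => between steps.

P => (P)P => ((P)P)P => (((P)P)P)P => ((((P)P)P)P)P => ((((())P)P)P)P => ((((())())P)P)P => ((((())())())P)P => ((((())())())())P => ((((())())())())()

P => (P)P   [P → ( P ) P]
(P)P => ((P)P)P   [P → ( P ) P]
((P)P)P => (((P)P)P)P   [P → ( P ) P]
(((P)P)P)P => ((((P)P)P)P)P   [P → ( P ) P]
((((P)P)P)P)P => ((((())P)P)P)P   [P → ( )]
((((())P)P)P)P => ((((())())P)P)P   [P → ( )]
((((())())P)P)P => ((((())())())P)P   [P → ( )]
((((())())())P)P => ((((())())())())P   [P → ( )]
((((())())())())P => ((((())())())())()   [P → ( )]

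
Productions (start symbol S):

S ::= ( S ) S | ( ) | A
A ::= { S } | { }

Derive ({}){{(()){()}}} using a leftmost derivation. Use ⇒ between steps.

S ⇒ (S)S   [S ::= ( S ) S]
(S)S ⇒ (A)S   [S ::= A]
(A)S ⇒ ({})S   [A ::= { }]
({})S ⇒ ({})A   [S ::= A]
({})A ⇒ ({}){S}   [A ::= { S }]
({}){S} ⇒ ({}){A}   [S ::= A]
({}){A} ⇒ ({}){{S}}   [A ::= { S }]
({}){{S}} ⇒ ({}){{(S)S}}   [S ::= ( S ) S]
({}){{(S)S}} ⇒ ({}){{(())S}}   [S ::= ( )]
({}){{(())S}} ⇒ ({}){{(())A}}   [S ::= A]
({}){{(())A}} ⇒ ({}){{(()){S}}}   [A ::= { S }]
({}){{(()){S}}} ⇒ ({}){{(()){()}}}   [S ::= ( )]

S ⇒ (S)S ⇒ (A)S ⇒ ({})S ⇒ ({})A ⇒ ({}){S} ⇒ ({}){A} ⇒ ({}){{S}} ⇒ ({}){{(S)S}} ⇒ ({}){{(())S}} ⇒ ({}){{(())A}} ⇒ ({}){{(()){S}}} ⇒ ({}){{(()){()}}}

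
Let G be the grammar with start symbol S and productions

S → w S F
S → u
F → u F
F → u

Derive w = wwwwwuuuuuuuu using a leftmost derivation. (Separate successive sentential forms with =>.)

S => wSF => wwSFF => wwwSFFF => wwwwSFFFF => wwwwwSFFFFF => wwwwwuFFFFF => wwwwwuuFFFF => wwwwwuuuFFF => wwwwwuuuuFF => wwwwwuuuuuFF => wwwwwuuuuuuF => wwwwwuuuuuuuF => wwwwwuuuuuuuu

S => wSF   [S → w S F]
wSF => wwSFF   [S → w S F]
wwSFF => wwwSFFF   [S → w S F]
wwwSFFF => wwwwSFFFF   [S → w S F]
wwwwSFFFF => wwwwwSFFFFF   [S → w S F]
wwwwwSFFFFF => wwwwwuFFFFF   [S → u]
wwwwwuFFFFF => wwwwwuuFFFF   [F → u]
wwwwwuuFFFF => wwwwwuuuFFF   [F → u]
wwwwwuuuFFF => wwwwwuuuuFF   [F → u]
wwwwwuuuuFF => wwwwwuuuuuFF   [F → u F]
wwwwwuuuuuFF => wwwwwuuuuuuF   [F → u]
wwwwwuuuuuuF => wwwwwuuuuuuuF   [F → u F]
wwwwwuuuuuuuF => wwwwwuuuuuuuu   [F → u]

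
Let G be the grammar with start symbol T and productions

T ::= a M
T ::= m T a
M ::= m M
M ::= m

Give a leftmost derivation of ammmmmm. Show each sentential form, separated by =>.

T => aM => amM => ammM => ammmM => ammmmM => ammmmmM => ammmmmm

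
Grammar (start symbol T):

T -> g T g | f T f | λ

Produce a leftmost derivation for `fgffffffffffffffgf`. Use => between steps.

T => fTf => fgTgf => fgfTfgf => fgffTffgf => fgfffTfffgf => fgffffTffffgf => fgfffffTfffffgf => fgffffffTffffffgf => fgfffffffTfffffffgf => fgffffffffffffffgf

T => fTf   [T -> f T f]
fTf => fgTgf   [T -> g T g]
fgTgf => fgfTfgf   [T -> f T f]
fgfTfgf => fgffTffgf   [T -> f T f]
fgffTffgf => fgfffTfffgf   [T -> f T f]
fgfffTfffgf => fgffffTffffgf   [T -> f T f]
fgffffTffffgf => fgfffffTfffffgf   [T -> f T f]
fgfffffTfffffgf => fgffffffTffffffgf   [T -> f T f]
fgffffffTffffffgf => fgfffffffTfffffffgf   [T -> f T f]
fgfffffffTfffffffgf => fgffffffffffffffgf   [T -> λ]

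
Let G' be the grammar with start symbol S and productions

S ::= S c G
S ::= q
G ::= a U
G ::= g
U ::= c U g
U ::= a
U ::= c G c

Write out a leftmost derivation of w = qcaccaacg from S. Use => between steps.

S => ScG => qcG => qcaU => qcacUg => qcaccGcg => qcaccaUcg => qcaccaacg

S => ScG   [S ::= S c G]
ScG => qcG   [S ::= q]
qcG => qcaU   [G ::= a U]
qcaU => qcacUg   [U ::= c U g]
qcacUg => qcaccGcg   [U ::= c G c]
qcaccGcg => qcaccaUcg   [G ::= a U]
qcaccaUcg => qcaccaacg   [U ::= a]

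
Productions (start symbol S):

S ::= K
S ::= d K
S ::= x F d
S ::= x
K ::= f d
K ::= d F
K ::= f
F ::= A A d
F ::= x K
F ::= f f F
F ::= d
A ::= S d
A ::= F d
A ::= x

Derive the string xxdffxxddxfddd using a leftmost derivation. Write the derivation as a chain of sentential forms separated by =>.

S => xFd => xxKd => xxdFd => xxdAAdd => xxdFdAdd => xxdffFdAdd => xxdffAAddAdd => xxdffxAddAdd => xxdffxxddAdd => xxdffxxddFddd => xxdffxxddxKddd => xxdffxxddxfddd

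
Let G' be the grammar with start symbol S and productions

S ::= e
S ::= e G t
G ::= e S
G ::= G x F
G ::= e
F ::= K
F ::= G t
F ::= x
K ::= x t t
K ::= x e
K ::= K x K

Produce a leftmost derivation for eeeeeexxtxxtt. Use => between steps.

S => eGt => eeSt => eeeGtt => eeeGxFtt => eeeeSxFtt => eeeeeGtxFtt => eeeeeGxFtxFtt => eeeeeexFtxFtt => eeeeeexxtxFtt => eeeeeexxtxxtt

S => eGt   [S ::= e G t]
eGt => eeSt   [G ::= e S]
eeSt => eeeGtt   [S ::= e G t]
eeeGtt => eeeGxFtt   [G ::= G x F]
eeeGxFtt => eeeeSxFtt   [G ::= e S]
eeeeSxFtt => eeeeeGtxFtt   [S ::= e G t]
eeeeeGtxFtt => eeeeeGxFtxFtt   [G ::= G x F]
eeeeeGxFtxFtt => eeeeeexFtxFtt   [G ::= e]
eeeeeexFtxFtt => eeeeeexxtxFtt   [F ::= x]
eeeeeexxtxFtt => eeeeeexxtxxtt   [F ::= x]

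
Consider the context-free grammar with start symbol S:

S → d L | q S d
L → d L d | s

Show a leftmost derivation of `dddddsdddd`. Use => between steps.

S => dL => ddLd => dddLdd => ddddLddd => dddddLdddd => dddddsdddd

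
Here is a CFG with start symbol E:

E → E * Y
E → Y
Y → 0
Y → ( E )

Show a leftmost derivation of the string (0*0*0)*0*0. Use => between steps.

E => E*Y   [E → E * Y]
E*Y => E*Y*Y   [E → E * Y]
E*Y*Y => Y*Y*Y   [E → Y]
Y*Y*Y => (E)*Y*Y   [Y → ( E )]
(E)*Y*Y => (E*Y)*Y*Y   [E → E * Y]
(E*Y)*Y*Y => (E*Y*Y)*Y*Y   [E → E * Y]
(E*Y*Y)*Y*Y => (Y*Y*Y)*Y*Y   [E → Y]
(Y*Y*Y)*Y*Y => (0*Y*Y)*Y*Y   [Y → 0]
(0*Y*Y)*Y*Y => (0*0*Y)*Y*Y   [Y → 0]
(0*0*Y)*Y*Y => (0*0*0)*Y*Y   [Y → 0]
(0*0*0)*Y*Y => (0*0*0)*0*Y   [Y → 0]
(0*0*0)*0*Y => (0*0*0)*0*0   [Y → 0]

E => E*Y => E*Y*Y => Y*Y*Y => (E)*Y*Y => (E*Y)*Y*Y => (E*Y*Y)*Y*Y => (Y*Y*Y)*Y*Y => (0*Y*Y)*Y*Y => (0*0*Y)*Y*Y => (0*0*0)*Y*Y => (0*0*0)*0*Y => (0*0*0)*0*0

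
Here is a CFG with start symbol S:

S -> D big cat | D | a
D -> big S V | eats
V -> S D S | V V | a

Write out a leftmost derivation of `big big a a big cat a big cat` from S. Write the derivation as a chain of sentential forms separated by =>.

S => D big cat => big S V big cat => big D big cat V big cat => big big S V big cat V big cat => big big a V big cat V big cat => big big a a big cat V big cat => big big a a big cat a big cat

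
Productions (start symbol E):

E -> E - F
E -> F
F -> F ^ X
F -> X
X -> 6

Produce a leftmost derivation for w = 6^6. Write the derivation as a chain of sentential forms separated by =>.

E => F   [E -> F]
F => F^X   [F -> F ^ X]
F^X => X^X   [F -> X]
X^X => 6^X   [X -> 6]
6^X => 6^6   [X -> 6]

E => F => F^X => X^X => 6^X => 6^6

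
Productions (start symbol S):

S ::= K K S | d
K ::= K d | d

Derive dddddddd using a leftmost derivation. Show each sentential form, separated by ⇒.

S⇒KKS⇒dKS⇒dKdS⇒dddS⇒dddKKS⇒dddKdKS⇒dddKddKS⇒ddddddKS⇒dddddddS⇒dddddddd

S ⇒ KKS   [S ::= K K S]
KKS ⇒ dKS   [K ::= d]
dKS ⇒ dKdS   [K ::= K d]
dKdS ⇒ dddS   [K ::= d]
dddS ⇒ dddKKS   [S ::= K K S]
dddKKS ⇒ dddKdKS   [K ::= K d]
dddKdKS ⇒ dddKddKS   [K ::= K d]
dddKddKS ⇒ ddddddKS   [K ::= d]
ddddddKS ⇒ dddddddS   [K ::= d]
dddddddS ⇒ dddddddd   [S ::= d]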